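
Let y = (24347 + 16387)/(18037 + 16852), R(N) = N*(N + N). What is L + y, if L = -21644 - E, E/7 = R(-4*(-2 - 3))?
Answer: -950475182/34889 ≈ -27243.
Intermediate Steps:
R(N) = 2*N² (R(N) = N*(2*N) = 2*N²)
E = 5600 (E = 7*(2*(-4*(-2 - 3))²) = 7*(2*(-4*(-5))²) = 7*(2*20²) = 7*(2*400) = 7*800 = 5600)
L = -27244 (L = -21644 - 1*5600 = -21644 - 5600 = -27244)
y = 40734/34889 ≈ 1.1675
L + y = -27244 + 40734/34889 = -950475182/34889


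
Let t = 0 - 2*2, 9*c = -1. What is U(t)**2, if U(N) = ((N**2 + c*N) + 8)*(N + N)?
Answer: 3097600/81 ≈ 38242.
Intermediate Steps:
c = -1/9 (c = (1/9)*(-1) = -1/9 ≈ -0.11111)
t = -4 (t = 0 - 4 = -4)
U(N) = 2*N*(8 + N**2 - N/9) (U(N) = ((N**2 - N/9) + 8)*(N + N) = (8 + N**2 - N/9)*(2*N) = 2*N*(8 + N**2 - N/9))
U(t)**2 = ((2/9)*(-4)*(72 - 1*(-4) + 9*(-4)**2))**2 = ((2/9)*(-4)*(72 + 4 + 9*16))**2 = ((2/9)*(-4)*(72 + 4 + 144))**2 = ((2/9)*(-4)*220)**2 = (-1760/9)**2 = 3097600/81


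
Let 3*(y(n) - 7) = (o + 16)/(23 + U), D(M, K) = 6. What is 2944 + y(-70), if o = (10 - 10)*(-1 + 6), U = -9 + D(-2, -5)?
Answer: 44269/15 ≈ 2951.3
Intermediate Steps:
U = -3 (U = -9 + 6 = -3)
o = 0 (o = 0*5 = 0)
y(n) = 109/15 (y(n) = 7 + ((0 + 16)/(23 - 3))/3 = 7 + (16/20)/3 = 7 + (16*(1/20))/3 = 7 + (⅓)*(⅘) = 7 + 4/15 = 109/15)
2944 + y(-70) = 2944 + 109/15 = 44269/15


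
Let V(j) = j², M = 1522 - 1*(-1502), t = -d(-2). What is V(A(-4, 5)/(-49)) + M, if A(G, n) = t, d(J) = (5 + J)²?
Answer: 7260705/2401 ≈ 3024.0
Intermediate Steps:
t = -9 (t = -(5 - 2)² = -1*3² = -1*9 = -9)
M = 3024 (M = 1522 + 1502 = 3024)
A(G, n) = -9
V(A(-4, 5)/(-49)) + M = (-9/(-49))² + 3024 = (-9*(-1/49))² + 3024 = (9/49)² + 3024 = 81/2401 + 3024 = 7260705/2401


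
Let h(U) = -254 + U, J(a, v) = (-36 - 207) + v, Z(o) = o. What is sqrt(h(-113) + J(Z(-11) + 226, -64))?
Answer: I*sqrt(674) ≈ 25.962*I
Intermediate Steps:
J(a, v) = -243 + v
sqrt(h(-113) + J(Z(-11) + 226, -64)) = sqrt((-254 - 113) + (-243 - 64)) = sqrt(-367 - 307) = sqrt(-674) = I*sqrt(674)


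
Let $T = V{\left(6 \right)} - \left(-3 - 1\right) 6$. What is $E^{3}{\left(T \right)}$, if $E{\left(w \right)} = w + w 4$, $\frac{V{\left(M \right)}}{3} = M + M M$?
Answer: $421875000$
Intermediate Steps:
$V{\left(M \right)} = 3 M + 3 M^{2}$ ($V{\left(M \right)} = 3 \left(M + M M\right) = 3 \left(M + M^{2}\right) = 3 M + 3 M^{2}$)
$T = 150$ ($T = 3 \cdot 6 \left(1 + 6\right) - \left(-3 - 1\right) 6 = 3 \cdot 6 \cdot 7 - \left(-4\right) 6 = 126 - -24 = 126 + 24 = 150$)
$E{\left(w \right)} = 5 w$ ($E{\left(w \right)} = w + 4 w = 5 w$)
$E^{3}{\left(T \right)} = \left(5 \cdot 150\right)^{3} = 750^{3} = 421875000$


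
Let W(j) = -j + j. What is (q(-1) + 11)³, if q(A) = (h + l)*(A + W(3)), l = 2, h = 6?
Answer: 27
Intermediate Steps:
W(j) = 0
q(A) = 8*A (q(A) = (6 + 2)*(A + 0) = 8*A)
(q(-1) + 11)³ = (8*(-1) + 11)³ = (-8 + 11)³ = 3³ = 27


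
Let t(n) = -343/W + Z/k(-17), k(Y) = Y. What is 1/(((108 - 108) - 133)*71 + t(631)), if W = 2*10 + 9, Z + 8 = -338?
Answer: -493/4651196 ≈ -0.00010599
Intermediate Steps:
Z = -346 (Z = -8 - 338 = -346)
W = 29 (W = 20 + 9 = 29)
t(n) = 4203/493 (t(n) = -343/29 - 346/(-17) = -343*1/29 - 346*(-1/17) = -343/29 + 346/17 = 4203/493)
1/(((108 - 108) - 133)*71 + t(631)) = 1/(((108 - 108) - 133)*71 + 4203/493) = 1/((0 - 133)*71 + 4203/493) = 1/(-133*71 + 4203/493) = 1/(-9443 + 4203/493) = 1/(-4651196/493) = -493/4651196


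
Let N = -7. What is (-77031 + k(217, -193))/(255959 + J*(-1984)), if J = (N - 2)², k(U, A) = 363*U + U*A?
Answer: -40141/95255 ≈ -0.42141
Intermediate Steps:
k(U, A) = 363*U + A*U
J = 81 (J = (-7 - 2)² = (-9)² = 81)
(-77031 + k(217, -193))/(255959 + J*(-1984)) = (-77031 + 217*(363 - 193))/(255959 + 81*(-1984)) = (-77031 + 217*170)/(255959 - 160704) = (-77031 + 36890)/95255 = -40141*1/95255 = -40141/95255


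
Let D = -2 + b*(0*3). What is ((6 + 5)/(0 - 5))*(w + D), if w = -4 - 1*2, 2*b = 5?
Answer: 88/5 ≈ 17.600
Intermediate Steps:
b = 5/2 (b = (1/2)*5 = 5/2 ≈ 2.5000)
w = -6 (w = -4 - 2 = -6)
D = -2 (D = -2 + 5*(0*3)/2 = -2 + (5/2)*0 = -2 + 0 = -2)
((6 + 5)/(0 - 5))*(w + D) = ((6 + 5)/(0 - 5))*(-6 - 2) = (11/(-5))*(-8) = (11*(-1/5))*(-8) = -11/5*(-8) = 88/5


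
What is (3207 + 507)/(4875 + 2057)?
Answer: 1857/3466 ≈ 0.53578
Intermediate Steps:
(3207 + 507)/(4875 + 2057) = 3714/6932 = 3714*(1/6932) = 1857/3466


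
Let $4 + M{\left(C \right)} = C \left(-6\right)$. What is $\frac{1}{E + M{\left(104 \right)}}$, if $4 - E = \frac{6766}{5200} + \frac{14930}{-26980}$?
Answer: $- \frac{3507400}{2191240367} \approx -0.0016006$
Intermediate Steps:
$M{\left(C \right)} = -4 - 6 C$ ($M{\left(C \right)} = -4 + C \left(-6\right) = -4 - 6 C$)
$E = \frac{11406833}{3507400}$ ($E = 4 - \left(\frac{6766}{5200} + \frac{14930}{-26980}\right) = 4 - \left(6766 \cdot \frac{1}{5200} + 14930 \left(- \frac{1}{26980}\right)\right) = 4 - \left(\frac{3383}{2600} - \frac{1493}{2698}\right) = 4 - \frac{2622767}{3507400} = \frac{11406833}{3507400} \approx 3.2522$)
$\frac{1}{E + M{\left(104 \right)}} = \frac{1}{\frac{11406833}{3507400} - 628} = \frac{1}{- \frac{2191240367}{3507400}} = - \frac{3507400}{2191240367}$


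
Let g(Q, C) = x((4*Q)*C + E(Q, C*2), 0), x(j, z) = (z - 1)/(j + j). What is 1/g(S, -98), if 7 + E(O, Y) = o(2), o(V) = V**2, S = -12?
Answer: -9402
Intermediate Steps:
E(O, Y) = -3 (E(O, Y) = -7 + 2**2 = -7 + 4 = -3)
x(j, z) = (-1 + z)/(2*j) (x(j, z) = (-1 + z)/((2*j)) = (-1 + z)*(1/(2*j)) = (-1 + z)/(2*j))
g(Q, C) = -1/(2*(-3 + 4*C*Q)) (g(Q, C) = (-1 + 0)/(2*((4*Q)*C - 3)) = (1/2)*(-1)/(4*C*Q - 3) = (1/2)*(-1)/(-3 + 4*C*Q) = -1/(2*(-3 + 4*C*Q)))
1/g(S, -98) = 1/(-1/(-6 + 8*(-98)*(-12))) = 1/(-1/(-6 + 9408)) = 1/(-1/9402) = -9402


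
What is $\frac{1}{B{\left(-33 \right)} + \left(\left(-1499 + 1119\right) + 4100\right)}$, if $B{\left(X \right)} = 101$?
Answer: $\frac{1}{3821} \approx 0.00026171$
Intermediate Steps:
$\frac{1}{B{\left(-33 \right)} + \left(\left(-1499 + 1119\right) + 4100\right)} = \frac{1}{101 + \left(\left(-1499 + 1119\right) + 4100\right)} = \frac{1}{101 + \left(-380 + 4100\right)} = \frac{1}{101 + 3720} = \frac{1}{3821}$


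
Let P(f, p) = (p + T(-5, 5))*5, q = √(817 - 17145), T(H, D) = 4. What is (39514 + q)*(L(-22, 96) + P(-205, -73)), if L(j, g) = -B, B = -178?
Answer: -6598838 - 334*I*√4082 ≈ -6.5988e+6 - 21339.0*I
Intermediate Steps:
q = 2*I*√4082 (q = √(-16328) = 2*I*√4082 ≈ 127.78*I)
P(f, p) = 20 + 5*p (P(f, p) = (p + 4)*5 = (4 + p)*5 = 20 + 5*p)
L(j, g) = 178 (L(j, g) = -1*(-178) = 178)
(39514 + q)*(L(-22, 96) + P(-205, -73)) = (39514 + 2*I*√4082)*(178 + (20 + 5*(-73))) = (39514 + 2*I*√4082)*(178 + (20 - 365)) = (39514 + 2*I*√4082)*(178 - 345) = (39514 + 2*I*√4082)*(-167) = -6598838 - 334*I*√4082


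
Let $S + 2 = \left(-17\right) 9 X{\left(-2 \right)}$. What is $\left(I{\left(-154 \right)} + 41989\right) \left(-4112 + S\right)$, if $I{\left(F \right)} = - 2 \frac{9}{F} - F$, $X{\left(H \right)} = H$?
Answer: $- \frac{1765290880}{11} \approx -1.6048 \cdot 10^{8}$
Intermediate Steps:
$S = 304$ ($S = -2 + \left(-17\right) 9 \left(-2\right) = -2 - -306 = -2 + 306 = 304$)
$I{\left(F \right)} = - F - \frac{18}{F}$ ($I{\left(F \right)} = - \frac{18}{F} - F = - F - \frac{18}{F}$)
$\left(I{\left(-154 \right)} + 41989\right) \left(-4112 + S\right) = \left(\left(\left(-1\right) \left(-154\right) - \frac{18}{-154}\right) + 41989\right) \left(-4112 + 304\right) = \left(\left(154 - - \frac{9}{77}\right) + 41989\right) \left(-3808\right) = \left(\left(154 + \frac{9}{77}\right) + 41989\right) \left(-3808\right) = \left(\frac{11867}{77} + 41989\right) \left(-3808\right) = \frac{3245020}{77} \left(-3808\right) = - \frac{1765290880}{11}$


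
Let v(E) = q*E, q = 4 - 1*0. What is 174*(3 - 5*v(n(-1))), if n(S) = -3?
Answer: 10962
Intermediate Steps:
q = 4 (q = 4 + 0 = 4)
v(E) = 4*E
174*(3 - 5*v(n(-1))) = 174*(3 - 20*(-3)) = 174*(3 - 5*(-12)) = 174*(3 + 60) = 174*63 = 10962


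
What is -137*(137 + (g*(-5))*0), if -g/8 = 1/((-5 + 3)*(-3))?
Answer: -18769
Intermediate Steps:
g = -4/3 (g = -8/((-5 + 3)*(-3)) = -8*(-1)/((-2)*3) = -(-4)*(-1)/3 = -8*1/6 = -4/3 ≈ -1.3333)
-137*(137 + (g*(-5))*0) = -137*(137 - 4/3*(-5)*0) = -137*(137 + (20/3)*0) = -137*(137 + 0) = -137*137 = -18769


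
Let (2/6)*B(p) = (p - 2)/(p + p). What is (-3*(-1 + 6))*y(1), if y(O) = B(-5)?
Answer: -63/2 ≈ -31.500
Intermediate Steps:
B(p) = 3*(-2 + p)/(2*p) (B(p) = 3*((p - 2)/(p + p)) = 3*((-2 + p)/((2*p))) = 3*((-2 + p)*(1/(2*p))) = 3*((-2 + p)/(2*p)) = 3*(-2 + p)/(2*p))
y(O) = 21/10 (y(O) = 3/2 - 3/(-5) = 3/2 - 3*(-⅕) = 3/2 + ⅗ = 21/10)
(-3*(-1 + 6))*y(1) = -3*(-1 + 6)*(21/10) = -3*5*(21/10) = -15*21/10 = -63/2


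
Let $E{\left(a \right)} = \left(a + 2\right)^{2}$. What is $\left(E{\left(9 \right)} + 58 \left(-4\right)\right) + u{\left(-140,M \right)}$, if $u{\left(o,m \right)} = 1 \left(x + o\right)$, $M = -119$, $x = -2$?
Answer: $-253$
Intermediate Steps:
$E{\left(a \right)} = \left(2 + a\right)^{2}$
$u{\left(o,m \right)} = -2 + o$ ($u{\left(o,m \right)} = 1 \left(-2 + o\right) = -2 + o$)
$\left(E{\left(9 \right)} + 58 \left(-4\right)\right) + u{\left(-140,M \right)} = \left(\left(2 + 9\right)^{2} + 58 \left(-4\right)\right) - 142 = \left(11^{2} - 232\right) - 142 = \left(121 - 232\right) - 142 = -111 - 142 = -253$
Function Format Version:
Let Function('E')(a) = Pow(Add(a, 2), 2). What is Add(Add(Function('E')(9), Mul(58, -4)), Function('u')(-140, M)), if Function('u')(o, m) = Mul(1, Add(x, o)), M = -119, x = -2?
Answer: -253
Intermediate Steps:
Function('E')(a) = Pow(Add(2, a), 2)
Function('u')(o, m) = Add(-2, o) (Function('u')(o, m) = Mul(1, Add(-2, o)) = Add(-2, o))
Add(Add(Function('E')(9), Mul(58, -4)), Function('u')(-140, M)) = Add(Add(Pow(Add(2, 9), 2), Mul(58, -4)), Add(-2, -140)) = Add(Add(Pow(11, 2), -232), -142) = Add(Add(121, -232), -142) = Add(-111, -142) = -253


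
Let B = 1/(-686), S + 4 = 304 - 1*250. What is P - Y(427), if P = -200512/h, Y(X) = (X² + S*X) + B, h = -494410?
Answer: -704905132101/3460870 ≈ -2.0368e+5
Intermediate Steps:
S = 50 (S = -4 + (304 - 1*250) = -4 + (304 - 250) = -4 + 54 = 50)
B = -1/686 ≈ -0.0014577
Y(X) = -1/686 + X² + 50*X (Y(X) = (X² + 50*X) - 1/686 = -1/686 + X² + 50*X)
P = 100256/247205 (P = -200512/(-494410) = -200512*(-1/494410) = 100256/247205 ≈ 0.40556)
P - Y(427) = 100256/247205 - (-1/686 + 427² + 50*427) = 100256/247205 - (-1/686 + 182329 + 21350) = 100256/247205 - 1*139723793/686 = 100256/247205 - 139723793/686 = -704905132101/3460870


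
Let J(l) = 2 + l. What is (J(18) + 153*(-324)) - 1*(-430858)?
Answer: 381306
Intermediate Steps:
(J(18) + 153*(-324)) - 1*(-430858) = ((2 + 18) + 153*(-324)) - 1*(-430858) = (20 - 49572) + 430858 = -49552 + 430858 = 381306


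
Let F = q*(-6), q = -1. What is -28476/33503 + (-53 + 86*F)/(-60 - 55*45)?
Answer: -87698549/84930105 ≈ -1.0326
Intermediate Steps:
F = 6 (F = -1*(-6) = 6)
-28476/33503 + (-53 + 86*F)/(-60 - 55*45) = -28476/33503 + (-53 + 86*6)/(-60 - 55*45) = -28476*1/33503 + (-53 + 516)/(-60 - 2475) = -28476/33503 + 463/(-2535) = -28476/33503 + 463*(-1/2535) = -28476/33503 - 463/2535 = -87698549/84930105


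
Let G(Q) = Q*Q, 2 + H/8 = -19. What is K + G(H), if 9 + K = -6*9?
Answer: 28161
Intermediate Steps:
H = -168 (H = -16 + 8*(-19) = -16 - 152 = -168)
K = -63 (K = -9 - 6*9 = -9 - 54 = -63)
G(Q) = Q²
K + G(H) = -63 + (-168)² = -63 + 28224 = 28161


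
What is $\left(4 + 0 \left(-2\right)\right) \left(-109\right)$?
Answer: $-436$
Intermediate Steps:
$\left(4 + 0 \left(-2\right)\right) \left(-109\right) = \left(4 + 0\right) \left(-109\right) = 4 \left(-109\right) = -436$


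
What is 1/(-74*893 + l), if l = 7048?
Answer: -1/59034 ≈ -1.6939e-5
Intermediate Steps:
1/(-74*893 + l) = 1/(-74*893 + 7048) = 1/(-66082 + 7048) = 1/(-59034) = -1/59034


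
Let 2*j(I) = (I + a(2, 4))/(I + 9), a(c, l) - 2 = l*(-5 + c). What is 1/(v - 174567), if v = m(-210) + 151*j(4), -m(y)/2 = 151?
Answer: -13/2273750 ≈ -5.7174e-6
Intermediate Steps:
a(c, l) = 2 + l*(-5 + c)
m(y) = -302 (m(y) = -2*151 = -302)
j(I) = (-10 + I)/(2*(9 + I)) (j(I) = ((I + (2 - 5*4 + 2*4))/(I + 9))/2 = ((I + (2 - 20 + 8))/(9 + I))/2 = ((I - 10)/(9 + I))/2 = ((-10 + I)/(9 + I))/2 = (-10 + I)/(2*(9 + I)))
v = -4379/13 (v = -302 + 151*((-10 + 4)/(2*(9 + 4))) = -302 + 151*((1/2)*(-6)/13) = -302 + 151*((1/2)*(1/13)*(-6)) = -302 + 151*(-3/13) = -302 - 453/13 = -4379/13 ≈ -336.85)
1/(v - 174567) = 1/(-4379/13 - 174567) = 1/(-2273750/13) = -13/2273750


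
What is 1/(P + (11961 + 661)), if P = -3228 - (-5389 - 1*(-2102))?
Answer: 1/12681 ≈ 7.8858e-5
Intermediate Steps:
P = 59 (P = -3228 - (-5389 + 2102) = -3228 - 1*(-3287) = -3228 + 3287 = 59)
1/(P + (11961 + 661)) = 1/(59 + (11961 + 661)) = 1/(59 + 12622) = 1/12681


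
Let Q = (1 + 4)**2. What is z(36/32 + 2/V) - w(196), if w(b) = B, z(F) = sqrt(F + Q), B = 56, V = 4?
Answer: -56 + sqrt(426)/4 ≈ -50.840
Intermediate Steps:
Q = 25 (Q = 5**2 = 25)
z(F) = sqrt(25 + F) (z(F) = sqrt(F + 25) = sqrt(25 + F))
w(b) = 56
z(36/32 + 2/V) - w(196) = sqrt(25 + (36/32 + 2/4)) - 1*56 = sqrt(25 + (36*(1/32) + 2*(1/4))) - 56 = sqrt(25 + (9/8 + 1/2)) - 56 = sqrt(25 + 13/8) - 56 = sqrt(213/8) - 56 = sqrt(426)/4 - 56 = -56 + sqrt(426)/4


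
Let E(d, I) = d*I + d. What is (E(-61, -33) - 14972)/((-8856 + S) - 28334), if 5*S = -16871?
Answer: 21700/67607 ≈ 0.32097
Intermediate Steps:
S = -16871/5 (S = (1/5)*(-16871) = -16871/5 ≈ -3374.2)
E(d, I) = d + I*d (E(d, I) = I*d + d = d + I*d)
(E(-61, -33) - 14972)/((-8856 + S) - 28334) = (-61*(1 - 33) - 14972)/((-8856 - 16871/5) - 28334) = (-61*(-32) - 14972)/(-61151/5 - 28334) = (1952 - 14972)/(-202821/5) = -13020*(-5/202821) = 21700/67607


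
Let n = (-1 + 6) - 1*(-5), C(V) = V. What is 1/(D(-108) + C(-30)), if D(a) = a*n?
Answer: -1/1110 ≈ -0.00090090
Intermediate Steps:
n = 10 (n = 5 + 5 = 10)
D(a) = 10*a (D(a) = a*10 = 10*a)
1/(D(-108) + C(-30)) = 1/(10*(-108) - 30) = 1/(-1080 - 30) = 1/(-1110) = -1/1110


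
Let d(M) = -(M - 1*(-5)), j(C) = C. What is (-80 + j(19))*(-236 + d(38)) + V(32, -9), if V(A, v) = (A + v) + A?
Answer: 17074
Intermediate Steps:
V(A, v) = v + 2*A
d(M) = -5 - M (d(M) = -(M + 5) = -(5 + M) = -5 - M)
(-80 + j(19))*(-236 + d(38)) + V(32, -9) = (-80 + 19)*(-236 + (-5 - 1*38)) + (-9 + 2*32) = -61*(-236 + (-5 - 38)) + (-9 + 64) = -61*(-236 - 43) + 55 = -61*(-279) + 55 = 17019 + 55 = 17074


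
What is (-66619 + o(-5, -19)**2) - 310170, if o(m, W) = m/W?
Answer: -136020804/361 ≈ -3.7679e+5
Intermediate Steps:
(-66619 + o(-5, -19)**2) - 310170 = (-66619 + (-5/(-19))**2) - 310170 = (-66619 + (-5*(-1/19))**2) - 310170 = (-66619 + (5/19)**2) - 310170 = (-66619 + 25/361) - 310170 = -24049434/361 - 310170 = -136020804/361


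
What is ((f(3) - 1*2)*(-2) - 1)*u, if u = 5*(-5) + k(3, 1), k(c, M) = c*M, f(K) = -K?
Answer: -198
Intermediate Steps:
k(c, M) = M*c
u = -22 (u = 5*(-5) + 1*3 = -25 + 3 = -22)
((f(3) - 1*2)*(-2) - 1)*u = ((-1*3 - 1*2)*(-2) - 1)*(-22) = ((-3 - 2)*(-2) - 1)*(-22) = (-5*(-2) - 1)*(-22) = (10 - 1)*(-22) = 9*(-22) = -198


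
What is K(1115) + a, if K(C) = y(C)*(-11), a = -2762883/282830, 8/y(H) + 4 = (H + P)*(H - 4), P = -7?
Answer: -425136206989/43519900590 ≈ -9.7688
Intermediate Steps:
y(H) = 8/(-4 + (-7 + H)*(-4 + H)) (y(H) = 8/(-4 + (H - 7)*(H - 4)) = 8/(-4 + (-7 + H)*(-4 + H)))
a = -2762883/282830 (a = -2762883*1/282830 = -2762883/282830 ≈ -9.7687)
K(C) = -88/(24 + C² - 11*C) (K(C) = (8/(24 + C² - 11*C))*(-11) = -88/(24 + C² - 11*C))
K(1115) + a = -88/(24 + 1115² - 11*1115) - 2762883/282830 = -88/(24 + 1243225 - 12265) - 2762883/282830 = -88/1230984 - 2762883/282830 = -88*1/1230984 - 2762883/282830 = -11/153873 - 2762883/282830 = -425136206989/43519900590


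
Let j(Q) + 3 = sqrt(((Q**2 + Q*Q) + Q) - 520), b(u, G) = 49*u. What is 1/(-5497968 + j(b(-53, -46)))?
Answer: -5497971/30227671631140 - sqrt(13485701)/30227671631140 ≈ -1.8201e-7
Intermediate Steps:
j(Q) = -3 + sqrt(-520 + Q + 2*Q**2) (j(Q) = -3 + sqrt(((Q**2 + Q*Q) + Q) - 520) = -3 + sqrt(((Q**2 + Q**2) + Q) - 520) = -3 + sqrt((2*Q**2 + Q) - 520) = -3 + sqrt((Q + 2*Q**2) - 520) = -3 + sqrt(-520 + Q + 2*Q**2))
1/(-5497968 + j(b(-53, -46))) = 1/(-5497968 + (-3 + sqrt(-520 + 49*(-53) + 2*(49*(-53))**2))) = 1/(-5497968 + (-3 + sqrt(-520 - 2597 + 2*(-2597)**2))) = 1/(-5497968 + (-3 + sqrt(-520 - 2597 + 2*6744409))) = 1/(-5497968 + (-3 + sqrt(-520 - 2597 + 13488818))) = 1/(-5497968 + (-3 + sqrt(13485701))) = 1/(-5497971 + sqrt(13485701))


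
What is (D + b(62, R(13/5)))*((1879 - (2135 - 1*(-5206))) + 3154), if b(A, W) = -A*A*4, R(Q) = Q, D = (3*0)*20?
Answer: 35487808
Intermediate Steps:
D = 0 (D = 0*20 = 0)
b(A, W) = -4*A² (b(A, W) = -A²*4 = -4*A²)
(D + b(62, R(13/5)))*((1879 - (2135 - 1*(-5206))) + 3154) = (0 - 4*62²)*((1879 - (2135 - 1*(-5206))) + 3154) = (0 - 4*3844)*((1879 - (2135 + 5206)) + 3154) = (0 - 15376)*((1879 - 1*7341) + 3154) = -15376*((1879 - 7341) + 3154) = -15376*(-5462 + 3154) = -15376*(-2308) = 35487808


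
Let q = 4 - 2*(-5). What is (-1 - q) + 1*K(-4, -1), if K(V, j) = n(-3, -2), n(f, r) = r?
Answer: -17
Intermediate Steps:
q = 14 (q = 4 + 10 = 14)
K(V, j) = -2
(-1 - q) + 1*K(-4, -1) = (-1 - 1*14) + 1*(-2) = (-1 - 14) - 2 = -15 - 2 = -17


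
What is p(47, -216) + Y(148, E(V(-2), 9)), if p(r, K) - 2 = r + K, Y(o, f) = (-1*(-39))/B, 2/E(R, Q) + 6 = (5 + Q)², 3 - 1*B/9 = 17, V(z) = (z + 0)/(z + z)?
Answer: -7027/42 ≈ -167.31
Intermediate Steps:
V(z) = ½ (V(z) = z/((2*z)) = z*(1/(2*z)) = ½)
B = -126 (B = 27 - 9*17 = 27 - 153 = -126)
E(R, Q) = 2/(-6 + (5 + Q)²)
Y(o, f) = -13/42 (Y(o, f) = -1*(-39)/(-126) = 39*(-1/126) = -13/42)
p(r, K) = 2 + K + r (p(r, K) = 2 + (r + K) = 2 + (K + r) = 2 + K + r)
p(47, -216) + Y(148, E(V(-2), 9)) = (2 - 216 + 47) - 13/42 = -167 - 13/42 = -7027/42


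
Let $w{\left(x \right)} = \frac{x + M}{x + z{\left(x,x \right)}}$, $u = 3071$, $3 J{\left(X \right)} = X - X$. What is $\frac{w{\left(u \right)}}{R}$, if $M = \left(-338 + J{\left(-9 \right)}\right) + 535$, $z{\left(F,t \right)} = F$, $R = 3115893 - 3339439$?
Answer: $- \frac{817}{343254883} \approx -2.3802 \cdot 10^{-6}$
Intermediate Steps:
$J{\left(X \right)} = 0$ ($J{\left(X \right)} = \frac{X - X}{3} = \frac{1}{3} \cdot 0 = 0$)
$R = -223546$
$M = 197$ ($M = \left(-338 + 0\right) + 535 = -338 + 535 = 197$)
$w{\left(x \right)} = \frac{197 + x}{2 x}$ ($w{\left(x \right)} = \frac{x + 197}{x + x} = \frac{197 + x}{2 x}$)
$\frac{w{\left(u \right)}}{R} = \frac{\frac{1}{2} \cdot \frac{1}{3071} \left(197 + 3071\right)}{-223546} = \frac{1}{2} \cdot \frac{1}{3071} \cdot 3268 \left(- \frac{1}{223546}\right) = \frac{1634}{3071} \left(- \frac{1}{223546}\right) = - \frac{817}{343254883}$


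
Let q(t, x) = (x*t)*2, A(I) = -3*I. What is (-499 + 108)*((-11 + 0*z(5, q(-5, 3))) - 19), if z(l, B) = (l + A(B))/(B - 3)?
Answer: 11730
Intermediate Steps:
q(t, x) = 2*t*x (q(t, x) = (t*x)*2 = 2*t*x)
z(l, B) = (l - 3*B)/(-3 + B) (z(l, B) = (l - 3*B)/(B - 3) = (l - 3*B)/(-3 + B))
(-499 + 108)*((-11 + 0*z(5, q(-5, 3))) - 19) = (-499 + 108)*((-11 + 0*((5 - 6*(-5)*3)/(-3 + 2*(-5)*3))) - 19) = -391*((-11 + 0*((5 - 3*(-30))/(-3 - 30))) - 19) = -391*((-11 + 0*((5 + 90)/(-33))) - 19) = -391*((-11 + 0*(-1/33*95)) - 19) = -391*((-11 + 0*(-95/33)) - 19) = -391*((-11 + 0) - 19) = -391*(-11 - 19) = -391*(-30) = 11730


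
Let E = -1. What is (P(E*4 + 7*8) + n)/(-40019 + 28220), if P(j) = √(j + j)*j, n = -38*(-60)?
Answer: -40/207 - 104*√26/11799 ≈ -0.23818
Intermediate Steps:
n = 2280
P(j) = √2*j^(3/2) (P(j) = √(2*j)*j = (√2*√j)*j = √2*j^(3/2))
(P(E*4 + 7*8) + n)/(-40019 + 28220) = (√2*(-1*4 + 7*8)^(3/2) + 2280)/(-40019 + 28220) = (√2*(-4 + 56)^(3/2) + 2280)/(-11799) = (√2*52^(3/2) + 2280)*(-1/11799) = (√2*(104*√13) + 2280)*(-1/11799) = (104*√26 + 2280)*(-1/11799) = (2280 + 104*√26)*(-1/11799) = -40/207 - 104*√26/11799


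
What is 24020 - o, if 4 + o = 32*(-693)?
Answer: 46200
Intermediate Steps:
o = -22180 (o = -4 + 32*(-693) = -4 - 22176 = -22180)
24020 - o = 24020 - 1*(-22180) = 24020 + 22180 = 46200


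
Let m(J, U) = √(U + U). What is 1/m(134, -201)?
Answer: -I*√402/402 ≈ -0.049875*I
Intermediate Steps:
m(J, U) = √2*√U (m(J, U) = √(2*U) = √2*√U)
1/m(134, -201) = 1/(√2*√(-201)) = 1/(√2*(I*√201)) = 1/(I*√402) = -I*√402/402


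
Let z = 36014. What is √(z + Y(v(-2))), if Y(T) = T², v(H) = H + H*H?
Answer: 3*√4002 ≈ 189.78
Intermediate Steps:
v(H) = H + H²
√(z + Y(v(-2))) = √(36014 + (-2*(1 - 2))²) = √(36014 + (-2*(-1))²) = √(36014 + 2²) = √(36014 + 4) = √36018 = 3*√4002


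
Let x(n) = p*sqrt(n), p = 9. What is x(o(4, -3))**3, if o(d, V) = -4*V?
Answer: 17496*sqrt(3) ≈ 30304.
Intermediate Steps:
x(n) = 9*sqrt(n)
x(o(4, -3))**3 = (9*sqrt(-4*(-3)))**3 = (9*sqrt(12))**3 = (9*(2*sqrt(3)))**3 = (18*sqrt(3))**3 = 17496*sqrt(3)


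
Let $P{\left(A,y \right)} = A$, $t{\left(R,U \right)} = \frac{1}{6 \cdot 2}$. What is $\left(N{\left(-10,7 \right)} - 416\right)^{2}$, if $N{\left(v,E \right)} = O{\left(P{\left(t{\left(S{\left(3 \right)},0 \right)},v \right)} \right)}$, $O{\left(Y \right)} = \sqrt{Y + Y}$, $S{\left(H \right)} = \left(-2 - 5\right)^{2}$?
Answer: $\frac{\left(2496 - \sqrt{6}\right)^{2}}{36} \approx 1.7272 \cdot 10^{5}$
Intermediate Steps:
$S{\left(H \right)} = 49$ ($S{\left(H \right)} = \left(-7\right)^{2} = 49$)
$t{\left(R,U \right)} = \frac{1}{12}$
$O{\left(Y \right)} = \sqrt{2} \sqrt{Y}$ ($O{\left(Y \right)} = \sqrt{2 Y} = \sqrt{2} \sqrt{Y}$)
$N{\left(v,E \right)} = \frac{\sqrt{6}}{6}$ ($N{\left(v,E \right)} = \frac{\sqrt{2}}{2 \sqrt{3}} = \sqrt{2} \frac{\sqrt{3}}{6} = \frac{\sqrt{6}}{6}$)
$\left(N{\left(-10,7 \right)} - 416\right)^{2} = \left(\frac{\sqrt{6}}{6} - 416\right)^{2} = \left(-416 + \frac{\sqrt{6}}{6}\right)^{2}$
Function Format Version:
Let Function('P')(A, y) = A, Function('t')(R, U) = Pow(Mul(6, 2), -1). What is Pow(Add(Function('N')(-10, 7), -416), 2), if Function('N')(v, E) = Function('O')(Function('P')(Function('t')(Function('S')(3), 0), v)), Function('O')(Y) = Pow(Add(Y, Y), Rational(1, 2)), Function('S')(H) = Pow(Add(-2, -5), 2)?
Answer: Mul(Rational(1, 36), Pow(Add(2496, Mul(-1, Pow(6, Rational(1, 2)))), 2)) ≈ 1.7272e+5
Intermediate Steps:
Function('S')(H) = 49 (Function('S')(H) = Pow(-7, 2) = 49)
Function('t')(R, U) = Rational(1, 12) (Function('t')(R, U) = Pow(12, -1) = Rational(1, 12))
Function('O')(Y) = Mul(Pow(2, Rational(1, 2)), Pow(Y, Rational(1, 2))) (Function('O')(Y) = Pow(Mul(2, Y), Rational(1, 2)) = Mul(Pow(2, Rational(1, 2)), Pow(Y, Rational(1, 2))))
Function('N')(v, E) = Mul(Rational(1, 6), Pow(6, Rational(1, 2))) (Function('N')(v, E) = Mul(Pow(2, Rational(1, 2)), Pow(Rational(1, 12), Rational(1, 2))) = Mul(Pow(2, Rational(1, 2)), Mul(Rational(1, 6), Pow(3, Rational(1, 2)))) = Mul(Rational(1, 6), Pow(6, Rational(1, 2))))
Pow(Add(Function('N')(-10, 7), -416), 2) = Pow(Add(Mul(Rational(1, 6), Pow(6, Rational(1, 2))), -416), 2) = Pow(Add(-416, Mul(Rational(1, 6), Pow(6, Rational(1, 2)))), 2)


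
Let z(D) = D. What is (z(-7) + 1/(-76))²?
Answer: 284089/5776 ≈ 49.184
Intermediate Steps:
(z(-7) + 1/(-76))² = (-7 + 1/(-76))² = (-7 - 1/76)² = (-533/76)² = 284089/5776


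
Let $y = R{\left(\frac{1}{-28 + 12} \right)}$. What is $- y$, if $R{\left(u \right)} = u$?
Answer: $\frac{1}{16} \approx 0.0625$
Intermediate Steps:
$y = - \frac{1}{16}$ ($y = \frac{1}{-28 + 12} = \frac{1}{-16} = - \frac{1}{16} \approx -0.0625$)
$- y = \left(-1\right) \left(- \frac{1}{16}\right) = \frac{1}{16}$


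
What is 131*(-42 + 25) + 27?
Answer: -2200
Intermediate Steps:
131*(-42 + 25) + 27 = 131*(-17) + 27 = -2227 + 27 = -2200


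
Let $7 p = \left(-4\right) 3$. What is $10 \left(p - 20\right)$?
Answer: $- \frac{1520}{7} \approx -217.14$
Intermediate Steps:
$p = - \frac{12}{7}$ ($p = \frac{\left(-4\right) 3}{7} = \frac{1}{7} \left(-12\right) = - \frac{12}{7} \approx -1.7143$)
$10 \left(p - 20\right) = 10 \left(- \frac{12}{7} - 20\right) = 10 \left(- \frac{152}{7}\right) = - \frac{1520}{7}$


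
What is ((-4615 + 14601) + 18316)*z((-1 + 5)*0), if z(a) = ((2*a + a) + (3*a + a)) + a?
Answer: 0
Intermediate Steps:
z(a) = 8*a (z(a) = (3*a + 4*a) + a = 7*a + a = 8*a)
((-4615 + 14601) + 18316)*z((-1 + 5)*0) = ((-4615 + 14601) + 18316)*(8*((-1 + 5)*0)) = (9986 + 18316)*(8*(4*0)) = 28302*(8*0) = 28302*0 = 0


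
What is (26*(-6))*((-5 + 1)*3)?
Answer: 1872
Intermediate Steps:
(26*(-6))*((-5 + 1)*3) = -(-624)*3 = -156*(-12) = 1872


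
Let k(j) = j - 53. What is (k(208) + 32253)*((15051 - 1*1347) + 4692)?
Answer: 596177568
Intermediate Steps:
k(j) = -53 + j
(k(208) + 32253)*((15051 - 1*1347) + 4692) = ((-53 + 208) + 32253)*((15051 - 1*1347) + 4692) = (155 + 32253)*((15051 - 1347) + 4692) = 32408*(13704 + 4692) = 32408*18396 = 596177568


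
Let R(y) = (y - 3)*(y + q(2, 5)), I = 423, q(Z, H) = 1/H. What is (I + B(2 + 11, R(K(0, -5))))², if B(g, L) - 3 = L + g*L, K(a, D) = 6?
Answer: 11778624/25 ≈ 4.7115e+5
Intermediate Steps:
R(y) = (-3 + y)*(⅕ + y) (R(y) = (y - 3)*(y + 1/5) = (-3 + y)*(y + ⅕) = (-3 + y)*(⅕ + y))
B(g, L) = 3 + L + L*g (B(g, L) = 3 + (L + g*L) = 3 + (L + L*g) = 3 + L + L*g)
(I + B(2 + 11, R(K(0, -5))))² = (423 + (3 + (-⅗ + 6² - 14/5*6) + (-⅗ + 6² - 14/5*6)*(2 + 11)))² = (423 + (3 + (-⅗ + 36 - 84/5) + (-⅗ + 36 - 84/5)*13))² = (423 + (3 + 93/5 + (93/5)*13))² = (423 + (3 + 93/5 + 1209/5))² = (423 + 1317/5)² = (3432/5)² = 11778624/25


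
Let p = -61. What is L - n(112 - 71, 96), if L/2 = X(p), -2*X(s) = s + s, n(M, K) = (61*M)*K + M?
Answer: -240015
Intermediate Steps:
n(M, K) = M + 61*K*M (n(M, K) = 61*K*M + M = M + 61*K*M)
X(s) = -s (X(s) = -(s + s)/2 = -s)
L = 122 (L = 2*(-1*(-61)) = 2*61 = 122)
L - n(112 - 71, 96) = 122 - (112 - 71)*(1 + 61*96) = 122 - 41*(1 + 5856) = 122 - 41*5857 = 122 - 1*240137 = 122 - 240137 = -240015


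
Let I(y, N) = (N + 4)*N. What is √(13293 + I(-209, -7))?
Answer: √13314 ≈ 115.39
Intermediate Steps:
I(y, N) = N*(4 + N) (I(y, N) = (4 + N)*N = N*(4 + N))
√(13293 + I(-209, -7)) = √(13293 - 7*(4 - 7)) = √(13293 - 7*(-3)) = √(13293 + 21) = √13314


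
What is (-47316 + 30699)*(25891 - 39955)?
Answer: 233701488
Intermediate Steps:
(-47316 + 30699)*(25891 - 39955) = -16617*(-14064) = 233701488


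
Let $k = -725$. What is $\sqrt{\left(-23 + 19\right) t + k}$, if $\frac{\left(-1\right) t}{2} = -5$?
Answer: $3 i \sqrt{85} \approx 27.659 i$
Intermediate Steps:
$t = 10$ ($t = \left(-2\right) \left(-5\right) = 10$)
$\sqrt{\left(-23 + 19\right) t + k} = \sqrt{\left(-23 + 19\right) 10 - 725} = \sqrt{\left(-4\right) 10 - 725} = \sqrt{-40 - 725} = \sqrt{-765} = 3 i \sqrt{85}$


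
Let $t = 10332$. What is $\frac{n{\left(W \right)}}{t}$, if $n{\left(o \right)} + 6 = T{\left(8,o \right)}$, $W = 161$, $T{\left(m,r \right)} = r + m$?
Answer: $\frac{163}{10332} \approx 0.015776$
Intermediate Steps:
$T{\left(m,r \right)} = m + r$
$n{\left(o \right)} = 2 + o$ ($n{\left(o \right)} = -6 + \left(8 + o\right) = 2 + o$)
$\frac{n{\left(W \right)}}{t} = \frac{2 + 161}{10332} = 163 \cdot \frac{1}{10332} = \frac{163}{10332}$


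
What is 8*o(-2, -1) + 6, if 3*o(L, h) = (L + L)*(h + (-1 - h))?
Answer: 50/3 ≈ 16.667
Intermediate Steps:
o(L, h) = -2*L/3 (o(L, h) = ((L + L)*(h + (-1 - h)))/3 = ((2*L)*(-1))/3 = (-2*L)/3 = -2*L/3)
8*o(-2, -1) + 6 = 8*(-2/3*(-2)) + 6 = 8*(4/3) + 6 = 32/3 + 6 = 50/3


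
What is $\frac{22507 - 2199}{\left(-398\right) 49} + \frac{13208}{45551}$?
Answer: $- \frac{333733646}{444167801} \approx -0.75137$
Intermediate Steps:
$\frac{22507 - 2199}{\left(-398\right) 49} + \frac{13208}{45551} = \frac{22507 - 2199}{-19502} + 13208 \cdot \frac{1}{45551} = 20308 \left(- \frac{1}{19502}\right) + \frac{13208}{45551} = - \frac{10154}{9751} + \frac{13208}{45551} = - \frac{333733646}{444167801}$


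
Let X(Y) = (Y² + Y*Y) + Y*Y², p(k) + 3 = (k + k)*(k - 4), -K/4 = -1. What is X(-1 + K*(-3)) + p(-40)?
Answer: 1658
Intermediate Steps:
K = 4 (K = -4*(-1) = 4)
p(k) = -3 + 2*k*(-4 + k) (p(k) = -3 + (k + k)*(k - 4) = -3 + (2*k)*(-4 + k) = -3 + 2*k*(-4 + k))
X(Y) = Y³ + 2*Y² (X(Y) = (Y² + Y²) + Y³ = 2*Y² + Y³ = Y³ + 2*Y²)
X(-1 + K*(-3)) + p(-40) = (-1 + 4*(-3))²*(2 + (-1 + 4*(-3))) + (-3 - 8*(-40) + 2*(-40)²) = (-1 - 12)²*(2 + (-1 - 12)) + (-3 + 320 + 2*1600) = (-13)²*(2 - 13) + (-3 + 320 + 3200) = 169*(-11) + 3517 = -1859 + 3517 = 1658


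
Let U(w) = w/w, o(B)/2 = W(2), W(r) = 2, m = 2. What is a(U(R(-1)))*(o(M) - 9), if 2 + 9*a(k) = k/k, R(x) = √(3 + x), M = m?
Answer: 5/9 ≈ 0.55556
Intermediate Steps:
M = 2
o(B) = 4 (o(B) = 2*2 = 4)
U(w) = 1
a(k) = -⅑ (a(k) = -2/9 + (k/k)/9 = -2/9 + (⅑)*1 = -2/9 + ⅑ = -⅑)
a(U(R(-1)))*(o(M) - 9) = -(4 - 9)/9 = -⅑*(-5) = 5/9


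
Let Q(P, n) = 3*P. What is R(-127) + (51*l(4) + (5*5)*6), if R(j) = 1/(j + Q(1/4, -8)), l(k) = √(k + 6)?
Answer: 75746/505 + 51*√10 ≈ 311.27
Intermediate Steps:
l(k) = √(6 + k)
R(j) = 1/(¾ + j) (R(j) = 1/(j + 3/4) = 1/(j + 3*(¼)) = 1/(j + ¾) = 1/(¾ + j))
R(-127) + (51*l(4) + (5*5)*6) = 4/(3 + 4*(-127)) + (51*√(6 + 4) + (5*5)*6) = 4/(3 - 508) + (51*√10 + 25*6) = 4/(-505) + (51*√10 + 150) = 4*(-1/505) + (150 + 51*√10) = -4/505 + (150 + 51*√10) = 75746/505 + 51*√10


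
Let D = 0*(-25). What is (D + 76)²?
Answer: 5776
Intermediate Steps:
D = 0
(D + 76)² = (0 + 76)² = 76² = 5776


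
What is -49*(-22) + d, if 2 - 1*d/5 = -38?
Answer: 1278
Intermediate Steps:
d = 200 (d = 10 - 5*(-38) = 10 + 190 = 200)
-49*(-22) + d = -49*(-22) + 200 = 1078 + 200 = 1278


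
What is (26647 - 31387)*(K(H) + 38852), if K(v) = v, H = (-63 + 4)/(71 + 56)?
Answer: -23387847300/127 ≈ -1.8416e+8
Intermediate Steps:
H = -59/127 ≈ -0.46457
(26647 - 31387)*(K(H) + 38852) = (26647 - 31387)*(-59/127 + 38852) = -4740*4934145/127 = -23387847300/127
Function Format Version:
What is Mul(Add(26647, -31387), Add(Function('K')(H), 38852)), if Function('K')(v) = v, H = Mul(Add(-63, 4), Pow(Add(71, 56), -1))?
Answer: Rational(-23387847300, 127) ≈ -1.8416e+8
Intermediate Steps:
H = Rational(-59, 127) (H = Mul(-59, Pow(127, -1)) = Mul(-59, Rational(1, 127)) = Rational(-59, 127) ≈ -0.46457)
Mul(Add(26647, -31387), Add(Function('K')(H), 38852)) = Mul(Add(26647, -31387), Add(Rational(-59, 127), 38852)) = Mul(-4740, Rational(4934145, 127)) = Rational(-23387847300, 127)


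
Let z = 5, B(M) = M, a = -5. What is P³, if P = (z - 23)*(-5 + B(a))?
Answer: 5832000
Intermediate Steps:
P = 180 (P = (5 - 23)*(-5 - 5) = -18*(-10) = 180)
P³ = 180³ = 5832000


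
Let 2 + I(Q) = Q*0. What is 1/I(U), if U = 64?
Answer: -½ ≈ -0.50000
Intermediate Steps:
I(Q) = -2 (I(Q) = -2 + Q*0 = -2 + 0 = -2)
1/I(U) = 1/(-2) = -½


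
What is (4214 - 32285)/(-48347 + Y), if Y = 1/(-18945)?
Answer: 531805095/915933916 ≈ 0.58062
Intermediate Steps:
Y = -1/18945 ≈ -5.2784e-5
(4214 - 32285)/(-48347 + Y) = (4214 - 32285)/(-48347 - 1/18945) = -28071/(-915933916/18945) = -28071*(-18945/915933916) = 531805095/915933916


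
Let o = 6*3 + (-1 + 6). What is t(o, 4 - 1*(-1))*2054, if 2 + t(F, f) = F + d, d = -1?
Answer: 41080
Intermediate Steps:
o = 23 (o = 18 + 5 = 23)
t(F, f) = -3 + F (t(F, f) = -2 + (F - 1) = -2 + (-1 + F) = -3 + F)
t(o, 4 - 1*(-1))*2054 = (-3 + 23)*2054 = 20*2054 = 41080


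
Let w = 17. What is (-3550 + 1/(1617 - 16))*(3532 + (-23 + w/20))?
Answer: -398968089153/32020 ≈ -1.2460e+7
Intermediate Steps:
(-3550 + 1/(1617 - 16))*(3532 + (-23 + w/20)) = (-3550 + 1/(1617 - 16))*(3532 + (-23 + 17/20)) = (-3550 + 1/1601)*(3532 + (-23 + 17*(1/20))) = (-3550 + 1/1601)*(3532 + (-23 + 17/20)) = -5683549*(3532 - 443/20)/1601 = -5683549/1601*70197/20 = -398968089153/32020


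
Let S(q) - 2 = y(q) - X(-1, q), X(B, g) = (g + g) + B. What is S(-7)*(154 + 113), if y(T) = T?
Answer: 2670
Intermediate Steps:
X(B, g) = B + 2*g (X(B, g) = 2*g + B = B + 2*g)
S(q) = 3 - q (S(q) = 2 + (q - (-1 + 2*q)) = 2 + (q + (1 - 2*q)) = 2 + (1 - q) = 3 - q)
S(-7)*(154 + 113) = (3 - 1*(-7))*(154 + 113) = (3 + 7)*267 = 10*267 = 2670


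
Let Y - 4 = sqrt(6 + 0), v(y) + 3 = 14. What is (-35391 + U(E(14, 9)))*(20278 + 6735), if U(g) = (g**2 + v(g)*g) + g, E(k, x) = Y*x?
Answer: -896210301 + 20421828*sqrt(6) ≈ -8.4619e+8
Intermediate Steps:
v(y) = 11 (v(y) = -3 + 14 = 11)
Y = 4 + sqrt(6) (Y = 4 + sqrt(6 + 0) = 4 + sqrt(6) ≈ 6.4495)
E(k, x) = x*(4 + sqrt(6)) (E(k, x) = (4 + sqrt(6))*x = x*(4 + sqrt(6)))
U(g) = g**2 + 12*g (U(g) = (g**2 + 11*g) + g = g**2 + 12*g)
(-35391 + U(E(14, 9)))*(20278 + 6735) = (-35391 + (9*(4 + sqrt(6)))*(12 + 9*(4 + sqrt(6))))*(20278 + 6735) = (-35391 + (36 + 9*sqrt(6))*(12 + (36 + 9*sqrt(6))))*27013 = (-35391 + (36 + 9*sqrt(6))*(48 + 9*sqrt(6)))*27013 = -956017083 + 27013*(36 + 9*sqrt(6))*(48 + 9*sqrt(6))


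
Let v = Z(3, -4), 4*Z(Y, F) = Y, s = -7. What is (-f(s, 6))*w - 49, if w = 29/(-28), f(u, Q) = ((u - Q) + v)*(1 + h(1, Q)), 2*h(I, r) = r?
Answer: -399/4 ≈ -99.750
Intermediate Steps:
Z(Y, F) = Y/4
h(I, r) = r/2
v = 3/4 (v = (1/4)*3 = 3/4 ≈ 0.75000)
f(u, Q) = (1 + Q/2)*(3/4 + u - Q) (f(u, Q) = ((u - Q) + 3/4)*(1 + Q/2) = (3/4 + u - Q)*(1 + Q/2) = (1 + Q/2)*(3/4 + u - Q))
w = -29/28 (w = 29*(-1/28) = -29/28 ≈ -1.0357)
(-f(s, 6))*w - 49 = -(3/4 - 7 - 5/8*6 - 1/2*6**2 + (1/2)*6*(-7))*(-29/28) - 49 = -(3/4 - 7 - 15/4 - 1/2*36 - 21)*(-29/28) - 49 = -(3/4 - 7 - 15/4 - 18 - 21)*(-29/28) - 49 = -1*(-49)*(-29/28) - 49 = 49*(-29/28) - 49 = -203/4 - 49 = -399/4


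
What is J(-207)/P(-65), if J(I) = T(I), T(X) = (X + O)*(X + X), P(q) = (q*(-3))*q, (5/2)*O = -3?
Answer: -143658/21125 ≈ -6.8004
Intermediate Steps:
O = -6/5 (O = (⅖)*(-3) = -6/5 ≈ -1.2000)
P(q) = -3*q² (P(q) = (-3*q)*q = -3*q²)
T(X) = 2*X*(-6/5 + X) (T(X) = (X - 6/5)*(X + X) = (-6/5 + X)*(2*X) = 2*X*(-6/5 + X))
J(I) = 2*I*(-6 + 5*I)/5
J(-207)/P(-65) = ((⅖)*(-207)*(-6 + 5*(-207)))/((-3*(-65)²)) = ((⅖)*(-207)*(-6 - 1035))/((-3*4225)) = ((⅖)*(-207)*(-1041))/(-12675) = (430974/5)*(-1/12675) = -143658/21125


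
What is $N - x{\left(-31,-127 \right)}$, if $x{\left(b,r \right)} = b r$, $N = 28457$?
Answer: $24520$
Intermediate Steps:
$N - x{\left(-31,-127 \right)} = 28457 - \left(-31\right) \left(-127\right) = 28457 - 3937 = 24520$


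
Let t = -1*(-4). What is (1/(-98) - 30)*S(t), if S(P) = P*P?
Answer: -23528/49 ≈ -480.16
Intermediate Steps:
t = 4
S(P) = P**2
(1/(-98) - 30)*S(t) = (1/(-98) - 30)*4**2 = (-1/98 - 30)*16 = -2941/98*16 = -23528/49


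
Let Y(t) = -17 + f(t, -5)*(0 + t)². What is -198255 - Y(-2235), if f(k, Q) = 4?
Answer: -20179138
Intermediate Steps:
Y(t) = -17 + 4*t² (Y(t) = -17 + 4*(0 + t)² = -17 + 4*t²)
-198255 - Y(-2235) = -198255 - (-17 + 4*(-2235)²) = -198255 - (-17 + 4*4995225) = -198255 - (-17 + 19980900) = -198255 - 1*19980883 = -198255 - 19980883 = -20179138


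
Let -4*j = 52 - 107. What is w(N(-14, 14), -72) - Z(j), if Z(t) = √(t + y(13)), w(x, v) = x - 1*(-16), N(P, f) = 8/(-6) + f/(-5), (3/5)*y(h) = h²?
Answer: 178/15 - √10635/6 ≈ -5.3210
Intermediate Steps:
y(h) = 5*h²/3
N(P, f) = -4/3 - f/5 (N(P, f) = 8*(-⅙) + f*(-⅕) = -4/3 - f/5)
w(x, v) = 16 + x (w(x, v) = x + 16 = 16 + x)
j = 55/4 (j = -(52 - 107)/4 = -¼*(-55) = 55/4 ≈ 13.750)
Z(t) = √(845/3 + t) (Z(t) = √(t + (5/3)*13²) = √(t + (5/3)*169) = √(t + 845/3) = √(845/3 + t))
w(N(-14, 14), -72) - Z(j) = (16 + (-4/3 - ⅕*14)) - √(2535 + 9*(55/4))/3 = (16 + (-4/3 - 14/5)) - √(2535 + 495/4)/3 = (16 - 62/15) - √(10635/4)/3 = 178/15 - √10635/2/3 = 178/15 - √10635/6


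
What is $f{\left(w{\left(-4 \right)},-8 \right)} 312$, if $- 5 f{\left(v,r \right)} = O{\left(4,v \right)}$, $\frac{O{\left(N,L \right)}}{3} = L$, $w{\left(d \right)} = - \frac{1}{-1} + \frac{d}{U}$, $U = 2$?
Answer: $\frac{936}{5} \approx 187.2$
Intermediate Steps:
$w{\left(d \right)} = 1 + \frac{d}{2}$ ($w{\left(d \right)} = - \frac{1}{-1} + \frac{d}{2} = \left(-1\right) \left(-1\right) + d \frac{1}{2} = 1 + \frac{d}{2}$)
$O{\left(N,L \right)} = 3 L$
$f{\left(v,r \right)} = - \frac{3 v}{5}$
$f{\left(w{\left(-4 \right)},-8 \right)} 312 = - \frac{3 \left(1 + \frac{1}{2} \left(-4\right)\right)}{5} \cdot 312 = - \frac{3 \left(1 - 2\right)}{5} \cdot 312 = \left(- \frac{3}{5}\right) \left(-1\right) 312 = \frac{3}{5} \cdot 312 = \frac{936}{5}$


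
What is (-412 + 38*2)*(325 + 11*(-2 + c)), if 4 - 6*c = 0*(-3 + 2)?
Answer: -104272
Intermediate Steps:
c = ⅔ (c = ⅔ - 0*(-3 + 2) = ⅔ - 0*(-1) = ⅔ - ⅙*0 = ⅔ + 0 = ⅔ ≈ 0.66667)
(-412 + 38*2)*(325 + 11*(-2 + c)) = (-412 + 38*2)*(325 + 11*(-2 + ⅔)) = (-412 + 76)*(325 + 11*(-4/3)) = -336*(325 - 44/3) = -336*931/3 = -104272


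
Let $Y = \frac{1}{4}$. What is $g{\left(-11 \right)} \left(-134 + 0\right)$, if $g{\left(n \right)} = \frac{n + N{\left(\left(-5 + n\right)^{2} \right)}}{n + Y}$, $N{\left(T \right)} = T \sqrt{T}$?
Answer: $50920$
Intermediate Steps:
$N{\left(T \right)} = T^{\frac{3}{2}}$
$Y = \frac{1}{4} \approx 0.25$
$g{\left(n \right)} = \frac{n + \left(\left(-5 + n\right)^{2}\right)^{\frac{3}{2}}}{\frac{1}{4} + n}$ ($g{\left(n \right)} = \frac{n + \left(\left(-5 + n\right)^{2}\right)^{\frac{3}{2}}}{n + \frac{1}{4}} = \frac{n + \left(\left(-5 + n\right)^{2}\right)^{\frac{3}{2}}}{\frac{1}{4} + n}$)
$g{\left(-11 \right)} \left(-134 + 0\right) = \frac{4 \left(-11 + \left(\left(-5 - 11\right)^{2}\right)^{\frac{3}{2}}\right)}{1 + 4 \left(-11\right)} \left(-134 + 0\right) = \frac{4 \left(-11 + \left(\left(-16\right)^{2}\right)^{\frac{3}{2}}\right)}{1 - 44} \left(-134\right) = \frac{4 \left(-11 + 256^{\frac{3}{2}}\right)}{-43} \left(-134\right) = 4 \left(- \frac{1}{43}\right) \left(-11 + 4096\right) \left(-134\right) = 4 \left(- \frac{1}{43}\right) 4085 \left(-134\right) = \left(-380\right) \left(-134\right) = 50920$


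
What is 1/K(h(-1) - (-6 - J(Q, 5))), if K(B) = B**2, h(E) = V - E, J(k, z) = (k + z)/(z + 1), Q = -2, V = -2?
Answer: 4/121 ≈ 0.033058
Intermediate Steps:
J(k, z) = (k + z)/(1 + z)
h(E) = -2 - E
1/K(h(-1) - (-6 - J(Q, 5))) = 1/(((-2 - 1*(-1)) - (-6 - (-2 + 5)/(1 + 5)))**2) = 1/(((-2 + 1) - (-6 - 3/6))**2) = 1/((-1 - (-6 - 3/6))**2) = 1/((-1 - (-6 - 1*1/2))**2) = 1/((-1 - (-6 - 1/2))**2) = 1/((-1 - 1*(-13/2))**2) = 1/((-1 + 13/2)**2) = 1/((11/2)**2) = 1/(121/4) = 4/121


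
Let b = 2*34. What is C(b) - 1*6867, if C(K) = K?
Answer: -6799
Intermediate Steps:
b = 68
C(b) - 1*6867 = 68 - 1*6867 = 68 - 6867 = -6799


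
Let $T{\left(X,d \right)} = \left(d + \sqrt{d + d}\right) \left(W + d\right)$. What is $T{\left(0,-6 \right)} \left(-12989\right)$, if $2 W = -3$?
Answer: $-584505 + 194835 i \sqrt{3} \approx -5.8451 \cdot 10^{5} + 3.3746 \cdot 10^{5} i$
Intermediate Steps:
$W = - \frac{3}{2}$ ($W = \frac{1}{2} \left(-3\right) = - \frac{3}{2} \approx -1.5$)
$T{\left(X,d \right)} = \left(- \frac{3}{2} + d\right) \left(d + \sqrt{2} \sqrt{d}\right)$ ($T{\left(X,d \right)} = \left(d + \sqrt{d + d}\right) \left(- \frac{3}{2} + d\right) = \left(d + \sqrt{2 d}\right) \left(- \frac{3}{2} + d\right) = \left(d + \sqrt{2} \sqrt{d}\right) \left(- \frac{3}{2} + d\right) = \left(- \frac{3}{2} + d\right) \left(d + \sqrt{2} \sqrt{d}\right)$)
$T{\left(0,-6 \right)} \left(-12989\right) = \left(\left(-6\right)^{2} - -9 + \sqrt{2} \left(-6\right)^{\frac{3}{2}} - \frac{3 \sqrt{2} \sqrt{-6}}{2}\right) \left(-12989\right) = \left(36 + 9 + \sqrt{2} \left(- 6 i \sqrt{6}\right) - \frac{3 \sqrt{2} i \sqrt{6}}{2}\right) \left(-12989\right) = \left(36 + 9 - 12 i \sqrt{3} - 3 i \sqrt{3}\right) \left(-12989\right) = \left(45 - 15 i \sqrt{3}\right) \left(-12989\right) = -584505 + 194835 i \sqrt{3}$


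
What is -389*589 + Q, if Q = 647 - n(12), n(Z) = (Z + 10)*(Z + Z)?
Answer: -229002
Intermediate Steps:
n(Z) = 2*Z*(10 + Z) (n(Z) = (10 + Z)*(2*Z) = 2*Z*(10 + Z))
Q = 119 (Q = 647 - 2*12*(10 + 12) = 647 - 2*12*22 = 647 - 1*528 = 647 - 528 = 119)
-389*589 + Q = -389*589 + 119 = -229121 + 119 = -229002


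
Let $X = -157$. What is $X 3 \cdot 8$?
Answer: $-3768$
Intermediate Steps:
$X 3 \cdot 8 = - 157 \cdot 3 \cdot 8 = \left(-157\right) 24 = -3768$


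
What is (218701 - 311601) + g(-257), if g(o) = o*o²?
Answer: -17067493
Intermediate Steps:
g(o) = o³
(218701 - 311601) + g(-257) = (218701 - 311601) + (-257)³ = -92900 - 16974593 = -17067493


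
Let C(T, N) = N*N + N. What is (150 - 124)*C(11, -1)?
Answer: 0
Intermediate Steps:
C(T, N) = N + N² (C(T, N) = N² + N = N + N²)
(150 - 124)*C(11, -1) = (150 - 124)*(-(1 - 1)) = 26*(-1*0) = 26*0 = 0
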